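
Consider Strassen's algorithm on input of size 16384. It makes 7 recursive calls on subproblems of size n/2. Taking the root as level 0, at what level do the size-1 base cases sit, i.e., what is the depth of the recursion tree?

For divide and conquer with division factor 2:

Problem sizes at each level:
Level 0: 16384
Level 1: 8192
Level 2: 4096
Level 3: 2048
Level 4: 1024
Level 5: 512
Level 6: 256
Level 7: 128
Level 8: 64
Level 9: 32
Level 10: 16
Level 11: 8
Level 12: 4
Level 13: 2
Level 14: 1

The root is level 0 and the size-1 base case is level 14 (the tree spans levels 0 through 14, i.e. 15 levels counting the root), so the depth is the number of divisions: log_2(16384) = 14

The recursion tree depth is log_2(16384) = 14. At each level, the problem size is divided by 2, so it takes 14 divisions to reduce to a base case of size 1. The algorithm makes 7 recursive calls at each level.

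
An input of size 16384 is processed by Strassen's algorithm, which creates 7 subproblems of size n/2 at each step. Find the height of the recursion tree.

For divide and conquer with division factor 2:

Problem sizes at each level:
Level 0: 16384
Level 1: 8192
Level 2: 4096
Level 3: 2048
Level 4: 1024
Level 5: 512
Level 6: 256
Level 7: 128
Level 8: 64
Level 9: 32
Level 10: 16
Level 11: 8
Level 12: 4
Level 13: 2
Level 14: 1

The root is level 0 and the size-1 base case is level 14 (the tree spans levels 0 through 14, i.e. 15 levels counting the root), so the depth is the number of divisions: log_2(16384) = 14

The recursion tree depth is log_2(16384) = 14. At each level, the problem size is divided by 2, so it takes 14 divisions to reduce to a base case of size 1. The algorithm makes 7 recursive calls at each level.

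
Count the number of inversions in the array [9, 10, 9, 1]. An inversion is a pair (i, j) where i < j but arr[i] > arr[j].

Finding inversions in [9, 10, 9, 1]:

(0, 3): arr[0]=9 > arr[3]=1
(1, 2): arr[1]=10 > arr[2]=9
(1, 3): arr[1]=10 > arr[3]=1
(2, 3): arr[2]=9 > arr[3]=1

Total inversions: 4

The array has 4 inversion(s): (0,3), (1,2), (1,3), (2,3). Each pair (i,j) satisfies i < j and arr[i] > arr[j].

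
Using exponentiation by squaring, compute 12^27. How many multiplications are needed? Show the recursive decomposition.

Computing 12^27 by squaring (build up from 12^1; each line after the first costs one multiplication):

12^1 = 12
12^2 = (12^1)^2 = 12^2 = 144
12^3 = 12 * 12^2 = 12 * 144 = 1728
12^6 = (12^3)^2 = 1728^2 = 2985984
12^12 = (12^6)^2 = 2985984^2 = 8916100448256
12^13 = 12 * 12^12 = 12 * 8916100448256 = 106993205379072
12^26 = (12^13)^2 = 106993205379072^2 = 11447545997288281555215581184
12^27 = 12 * 12^26 = 12 * 11447545997288281555215581184 = 137370551967459378662586974208

Result: 137370551967459378662586974208
Multiplications needed: 7 (7 lines after 12^1)

12^27 = 137370551967459378662586974208. Using exponentiation by squaring, this requires 7 multiplications. The key idea: if the exponent is even, square the half-power; if odd, multiply by the base once.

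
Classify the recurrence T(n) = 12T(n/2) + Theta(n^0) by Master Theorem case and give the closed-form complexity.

Master Theorem for T(n) = 12T(n/2) + O(n^0):

a = 12, b = 2, c = 0
log_b(a) = log_2(12) = 3.5850

Case 1: c = 0 < log_2(12) = 3.5850
T(n) = O(n^(log_2 12))

For T(n) = 12T(n/2) + O(n^0): log_2(12) = 3.5850. This is Case 1 of the Master Theorem (c < log_b(a), work dominated by leaves), giving O(n^(log_2 12)).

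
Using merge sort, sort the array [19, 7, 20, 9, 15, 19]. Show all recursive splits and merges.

Merge sort trace:

Split: [19, 7, 20, 9, 15, 19] -> [19, 7, 20] and [9, 15, 19]
  Split: [19, 7, 20] -> [19] and [7, 20]
    Split: [7, 20] -> [7] and [20]
    Merge: [7] + [20] -> [7, 20]
  Merge: [19] + [7, 20] -> [7, 19, 20]
  Split: [9, 15, 19] -> [9] and [15, 19]
    Split: [15, 19] -> [15] and [19]
    Merge: [15] + [19] -> [15, 19]
  Merge: [9] + [15, 19] -> [9, 15, 19]
Merge: [7, 19, 20] + [9, 15, 19] -> [7, 9, 15, 19, 19, 20]

Final sorted array: [7, 9, 15, 19, 19, 20]

The merge sort proceeds by recursively splitting the array and merging sorted halves.
After all merges, the sorted array is [7, 9, 15, 19, 19, 20].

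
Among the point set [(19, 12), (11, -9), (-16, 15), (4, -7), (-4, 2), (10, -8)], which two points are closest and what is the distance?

Computing all pairwise distances among 6 points:

d((19, 12), (11, -9)) = 22.4722
d((19, 12), (-16, 15)) = 35.1283
d((19, 12), (4, -7)) = 24.2074
d((19, 12), (-4, 2)) = 25.0799
d((19, 12), (10, -8)) = 21.9317
d((11, -9), (-16, 15)) = 36.1248
d((11, -9), (4, -7)) = 7.2801
d((11, -9), (-4, 2)) = 18.6011
d((11, -9), (10, -8)) = 1.4142 <-- minimum
d((-16, 15), (4, -7)) = 29.7321
d((-16, 15), (-4, 2)) = 17.6918
d((-16, 15), (10, -8)) = 34.7131
d((4, -7), (-4, 2)) = 12.0416
d((4, -7), (10, -8)) = 6.0828
d((-4, 2), (10, -8)) = 17.2047

Closest pair: (11, -9) and (10, -8) with distance 1.4142

The closest pair is (11, -9) and (10, -8) with Euclidean distance 1.4142. For 6 points, brute-force pairwise comparison is shown above. For large n, the divide-and-conquer algorithm (sort by x, recurse on halves, check the dividing strip) achieves O(n log n).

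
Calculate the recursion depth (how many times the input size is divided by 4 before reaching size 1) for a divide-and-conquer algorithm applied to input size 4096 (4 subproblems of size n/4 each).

For divide and conquer with division factor 4:

Problem sizes at each level:
Level 0: 4096
Level 1: 1024
Level 2: 256
Level 3: 64
Level 4: 16
Level 5: 4
Level 6: 1

The root is level 0 and the size-1 base case is level 6 (the tree spans levels 0 through 6, i.e. 7 levels counting the root), so the depth is the number of divisions: log_4(4096) = 6

The recursion tree depth is log_4(4096) = 6. At each level, the problem size is divided by 4, so it takes 6 divisions to reduce to a base case of size 1. The algorithm makes 4 recursive calls at each level.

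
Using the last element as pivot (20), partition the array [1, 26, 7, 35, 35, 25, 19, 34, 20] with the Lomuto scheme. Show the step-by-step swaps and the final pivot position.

Lomuto partition with pivot = 20:

Initial array: [1, 26, 7, 35, 35, 25, 19, 34, 20]

arr[0]=1 <= 20: swap with position 0, array becomes [1, 26, 7, 35, 35, 25, 19, 34, 20]
arr[1]=26 > 20: no swap
arr[2]=7 <= 20: swap with position 1, array becomes [1, 7, 26, 35, 35, 25, 19, 34, 20]
arr[3]=35 > 20: no swap
arr[4]=35 > 20: no swap
arr[5]=25 > 20: no swap
arr[6]=19 <= 20: swap with position 2, array becomes [1, 7, 19, 35, 35, 25, 26, 34, 20]
arr[7]=34 > 20: no swap

Place pivot at position 3: [1, 7, 19, 20, 35, 25, 26, 34, 35]
Pivot position: 3

After partitioning with pivot 20, the array becomes [1, 7, 19, 20, 35, 25, 26, 34, 35]. The pivot is placed at index 3. All elements to the left of the pivot are <= 20, and all elements to the right are > 20.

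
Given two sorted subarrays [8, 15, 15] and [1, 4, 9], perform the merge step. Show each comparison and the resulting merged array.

Merging process:

Compare 8 vs 1: take 1 from right. Merged: [1]
Compare 8 vs 4: take 4 from right. Merged: [1, 4]
Compare 8 vs 9: take 8 from left. Merged: [1, 4, 8]
Compare 15 vs 9: take 9 from right. Merged: [1, 4, 8, 9]
Append remaining from left: [15, 15]. Merged: [1, 4, 8, 9, 15, 15]

Final merged array: [1, 4, 8, 9, 15, 15]
Total comparisons: 4

The merged array is [1, 4, 8, 9, 15, 15], requiring 4 comparisons. The merge step runs in O(n) time where n is the total number of elements.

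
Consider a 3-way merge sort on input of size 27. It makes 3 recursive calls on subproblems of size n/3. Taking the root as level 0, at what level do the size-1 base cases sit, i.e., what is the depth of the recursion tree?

For divide and conquer with division factor 3:

Problem sizes at each level:
Level 0: 27
Level 1: 9
Level 2: 3
Level 3: 1

The root is level 0 and the size-1 base case is level 3 (the tree spans levels 0 through 3, i.e. 4 levels counting the root), so the depth is the number of divisions: log_3(27) = 3

The recursion tree depth is log_3(27) = 3. At each level, the problem size is divided by 3, so it takes 3 divisions to reduce to a base case of size 1. The algorithm makes 3 recursive calls at each level.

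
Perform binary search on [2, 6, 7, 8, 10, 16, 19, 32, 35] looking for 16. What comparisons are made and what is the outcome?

Binary search for 16 in [2, 6, 7, 8, 10, 16, 19, 32, 35]:

lo=0, hi=8, mid=4, arr[mid]=10 -> 10 < 16, search right half
lo=5, hi=8, mid=6, arr[mid]=19 -> 19 > 16, search left half
lo=5, hi=5, mid=5, arr[mid]=16 -> Found target at index 5!

Binary search finds 16 at index 5 after 3 comparisons. The search repeatedly halves the search space by comparing with the middle element.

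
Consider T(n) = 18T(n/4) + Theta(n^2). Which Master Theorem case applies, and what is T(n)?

Master Theorem for T(n) = 18T(n/4) + O(n^2):

a = 18, b = 4, c = 2
log_b(a) = log_4(18) = 2.0850

Case 1: c = 2 < log_4(18) = 2.0850
T(n) = O(n^(log_4 18))

For T(n) = 18T(n/4) + O(n^2): log_4(18) = 2.0850. This is Case 1 of the Master Theorem (c < log_b(a), work dominated by leaves), giving O(n^(log_4 18)).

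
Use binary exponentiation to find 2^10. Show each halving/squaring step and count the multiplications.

Computing 2^10 by squaring (build up from 2^1; each line after the first costs one multiplication):

2^1 = 2
2^2 = (2^1)^2 = 2^2 = 4
2^4 = (2^2)^2 = 4^2 = 16
2^5 = 2 * 2^4 = 2 * 16 = 32
2^10 = (2^5)^2 = 32^2 = 1024

Result: 1024
Multiplications needed: 4 (4 lines after 2^1)

2^10 = 1024. Using exponentiation by squaring, this requires 4 multiplications. The key idea: if the exponent is even, square the half-power; if odd, multiply by the base once.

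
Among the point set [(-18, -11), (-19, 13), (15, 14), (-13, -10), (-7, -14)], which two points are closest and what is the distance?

Computing all pairwise distances among 5 points:

d((-18, -11), (-19, 13)) = 24.0208
d((-18, -11), (15, 14)) = 41.4005
d((-18, -11), (-13, -10)) = 5.099 <-- minimum
d((-18, -11), (-7, -14)) = 11.4018
d((-19, 13), (15, 14)) = 34.0147
d((-19, 13), (-13, -10)) = 23.7697
d((-19, 13), (-7, -14)) = 29.5466
d((15, 14), (-13, -10)) = 36.8782
d((15, 14), (-7, -14)) = 35.609
d((-13, -10), (-7, -14)) = 7.2111

Closest pair: (-18, -11) and (-13, -10) with distance 5.099

The closest pair is (-18, -11) and (-13, -10) with Euclidean distance 5.099. For 5 points, brute-force pairwise comparison is shown above. For large n, the divide-and-conquer algorithm (sort by x, recurse on halves, check the dividing strip) achieves O(n log n).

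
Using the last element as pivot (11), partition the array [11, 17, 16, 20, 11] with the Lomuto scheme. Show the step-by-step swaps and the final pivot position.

Lomuto partition with pivot = 11:

Initial array: [11, 17, 16, 20, 11]

arr[0]=11 <= 11: swap with position 0, array becomes [11, 17, 16, 20, 11]
arr[1]=17 > 11: no swap
arr[2]=16 > 11: no swap
arr[3]=20 > 11: no swap

Place pivot at position 1: [11, 11, 16, 20, 17]
Pivot position: 1

After partitioning with pivot 11, the array becomes [11, 11, 16, 20, 17]. The pivot is placed at index 1. All elements to the left of the pivot are <= 11, and all elements to the right are > 11.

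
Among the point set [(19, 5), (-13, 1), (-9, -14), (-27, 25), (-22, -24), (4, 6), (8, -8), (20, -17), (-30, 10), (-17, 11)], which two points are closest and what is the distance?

Computing all pairwise distances among 10 points:

d((19, 5), (-13, 1)) = 32.249
d((19, 5), (-9, -14)) = 33.8378
d((19, 5), (-27, 25)) = 50.1597
d((19, 5), (-22, -24)) = 50.2195
d((19, 5), (4, 6)) = 15.0333
d((19, 5), (8, -8)) = 17.0294
d((19, 5), (20, -17)) = 22.0227
d((19, 5), (-30, 10)) = 49.2544
d((19, 5), (-17, 11)) = 36.4966
d((-13, 1), (-9, -14)) = 15.5242
d((-13, 1), (-27, 25)) = 27.7849
d((-13, 1), (-22, -24)) = 26.5707
d((-13, 1), (4, 6)) = 17.72
d((-13, 1), (8, -8)) = 22.8473
d((-13, 1), (20, -17)) = 37.5899
d((-13, 1), (-30, 10)) = 19.2354
d((-13, 1), (-17, 11)) = 10.7703 <-- minimum
d((-9, -14), (-27, 25)) = 42.9535
d((-9, -14), (-22, -24)) = 16.4012
d((-9, -14), (4, 6)) = 23.8537
d((-9, -14), (8, -8)) = 18.0278
d((-9, -14), (20, -17)) = 29.1548
d((-9, -14), (-30, 10)) = 31.8904
d((-9, -14), (-17, 11)) = 26.2488
d((-27, 25), (-22, -24)) = 49.2544
d((-27, 25), (4, 6)) = 36.3593
d((-27, 25), (8, -8)) = 48.1041
d((-27, 25), (20, -17)) = 63.0317
d((-27, 25), (-30, 10)) = 15.2971
d((-27, 25), (-17, 11)) = 17.2047
d((-22, -24), (4, 6)) = 39.6989
d((-22, -24), (8, -8)) = 34.0
d((-22, -24), (20, -17)) = 42.5793
d((-22, -24), (-30, 10)) = 34.9285
d((-22, -24), (-17, 11)) = 35.3553
d((4, 6), (8, -8)) = 14.5602
d((4, 6), (20, -17)) = 28.0179
d((4, 6), (-30, 10)) = 34.2345
d((4, 6), (-17, 11)) = 21.587
d((8, -8), (20, -17)) = 15.0
d((8, -8), (-30, 10)) = 42.0476
d((8, -8), (-17, 11)) = 31.4006
d((20, -17), (-30, 10)) = 56.8243
d((20, -17), (-17, 11)) = 46.4004
d((-30, 10), (-17, 11)) = 13.0384

Closest pair: (-13, 1) and (-17, 11) with distance 10.7703

The closest pair is (-13, 1) and (-17, 11) with Euclidean distance 10.7703. For 10 points, brute-force pairwise comparison is shown above. For large n, the divide-and-conquer algorithm (sort by x, recurse on halves, check the dividing strip) achieves O(n log n).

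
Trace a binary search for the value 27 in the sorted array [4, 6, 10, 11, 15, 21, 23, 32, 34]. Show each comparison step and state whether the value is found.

Binary search for 27 in [4, 6, 10, 11, 15, 21, 23, 32, 34]:

lo=0, hi=8, mid=4, arr[mid]=15 -> 15 < 27, search right half
lo=5, hi=8, mid=6, arr[mid]=23 -> 23 < 27, search right half
lo=7, hi=8, mid=7, arr[mid]=32 -> 32 > 27, search left half
lo=7 > hi=6, target 27 not found

Binary search determines that 27 is not in the array after 3 comparisons. The search space was exhausted without finding the target.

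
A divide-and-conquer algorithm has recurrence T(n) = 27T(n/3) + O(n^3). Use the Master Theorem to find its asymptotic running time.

Master Theorem for T(n) = 27T(n/3) + O(n^3):

a = 27, b = 3, c = 3
log_b(a) = log_3(27) = 3.0000

Case 2: c = 3 = log_3(27) = 3.0000
T(n) = O(n^3 log n) = O(n^3 log n)

For T(n) = 27T(n/3) + O(n^3): log_3(27) = 3.0000. This is Case 2 of the Master Theorem (c = log_b(a), equal work at all levels), giving O(n^3 log n).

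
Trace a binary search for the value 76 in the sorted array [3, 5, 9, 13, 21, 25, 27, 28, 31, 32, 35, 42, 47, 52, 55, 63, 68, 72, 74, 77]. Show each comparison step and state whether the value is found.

Binary search for 76 in [3, 5, 9, 13, 21, 25, 27, 28, 31, 32, 35, 42, 47, 52, 55, 63, 68, 72, 74, 77]:

lo=0, hi=19, mid=9, arr[mid]=32 -> 32 < 76, search right half
lo=10, hi=19, mid=14, arr[mid]=55 -> 55 < 76, search right half
lo=15, hi=19, mid=17, arr[mid]=72 -> 72 < 76, search right half
lo=18, hi=19, mid=18, arr[mid]=74 -> 74 < 76, search right half
lo=19, hi=19, mid=19, arr[mid]=77 -> 77 > 76, search left half
lo=19 > hi=18, target 76 not found

Binary search determines that 76 is not in the array after 5 comparisons. The search space was exhausted without finding the target.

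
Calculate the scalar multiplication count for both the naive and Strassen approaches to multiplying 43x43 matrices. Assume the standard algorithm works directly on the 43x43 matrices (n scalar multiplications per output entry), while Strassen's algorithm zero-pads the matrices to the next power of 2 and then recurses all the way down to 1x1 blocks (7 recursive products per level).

Matrix multiplication for 43x43 matrices:

Strassen's algorithm requires power-of-2 dimensions. Pad 43x43 to 64x64 (next power of 2).

Standard algorithm: 43^3 = 79507 multiplications
Strassen's algorithm: 7^(log2(64)) = 7^6 = 117649 multiplications
Difference: 79507 - 117649 = -38142 (Strassen uses MORE here due to padding overhead — for small or just-over-power-of-2 n, padding can outweigh the per-level savings)

Standard: 79507 multiplications (43^3). Strassen: 117649 multiplications (7^6, after padding to 64x64). Strassen reduces 8 recursive multiplications to 7 at each level.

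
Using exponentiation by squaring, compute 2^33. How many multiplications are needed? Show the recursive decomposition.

Computing 2^33 by squaring (build up from 2^1; each line after the first costs one multiplication):

2^1 = 2
2^2 = (2^1)^2 = 2^2 = 4
2^4 = (2^2)^2 = 4^2 = 16
2^8 = (2^4)^2 = 16^2 = 256
2^16 = (2^8)^2 = 256^2 = 65536
2^32 = (2^16)^2 = 65536^2 = 4294967296
2^33 = 2 * 2^32 = 2 * 4294967296 = 8589934592

Result: 8589934592
Multiplications needed: 6 (6 lines after 2^1)

2^33 = 8589934592. Using exponentiation by squaring, this requires 6 multiplications. The key idea: if the exponent is even, square the half-power; if odd, multiply by the base once.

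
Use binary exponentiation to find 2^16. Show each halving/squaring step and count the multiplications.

Computing 2^16 by squaring (build up from 2^1; each line after the first costs one multiplication):

2^1 = 2
2^2 = (2^1)^2 = 2^2 = 4
2^4 = (2^2)^2 = 4^2 = 16
2^8 = (2^4)^2 = 16^2 = 256
2^16 = (2^8)^2 = 256^2 = 65536

Result: 65536
Multiplications needed: 4 (4 lines after 2^1)

2^16 = 65536. Using exponentiation by squaring, this requires 4 multiplications. The key idea: if the exponent is even, square the half-power; if odd, multiply by the base once.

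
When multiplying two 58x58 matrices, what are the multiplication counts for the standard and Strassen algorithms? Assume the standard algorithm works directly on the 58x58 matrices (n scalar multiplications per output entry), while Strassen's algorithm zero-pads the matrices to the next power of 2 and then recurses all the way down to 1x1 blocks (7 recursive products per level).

Matrix multiplication for 58x58 matrices:

Strassen's algorithm requires power-of-2 dimensions. Pad 58x58 to 64x64 (next power of 2).

Standard algorithm: 58^3 = 195112 multiplications
Strassen's algorithm: 7^(log2(64)) = 7^6 = 117649 multiplications
Savings: 195112 - 117649 = 77463 multiplications

Standard: 195112 multiplications (58^3). Strassen: 117649 multiplications (7^6, after padding to 64x64). Strassen reduces 8 recursive multiplications to 7 at each level.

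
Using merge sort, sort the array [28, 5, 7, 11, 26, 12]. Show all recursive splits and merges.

Merge sort trace:

Split: [28, 5, 7, 11, 26, 12] -> [28, 5, 7] and [11, 26, 12]
  Split: [28, 5, 7] -> [28] and [5, 7]
    Split: [5, 7] -> [5] and [7]
    Merge: [5] + [7] -> [5, 7]
  Merge: [28] + [5, 7] -> [5, 7, 28]
  Split: [11, 26, 12] -> [11] and [26, 12]
    Split: [26, 12] -> [26] and [12]
    Merge: [26] + [12] -> [12, 26]
  Merge: [11] + [12, 26] -> [11, 12, 26]
Merge: [5, 7, 28] + [11, 12, 26] -> [5, 7, 11, 12, 26, 28]

Final sorted array: [5, 7, 11, 12, 26, 28]

The merge sort proceeds by recursively splitting the array and merging sorted halves.
After all merges, the sorted array is [5, 7, 11, 12, 26, 28].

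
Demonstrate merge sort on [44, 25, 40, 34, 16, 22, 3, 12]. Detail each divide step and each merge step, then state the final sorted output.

Merge sort trace:

Split: [44, 25, 40, 34, 16, 22, 3, 12] -> [44, 25, 40, 34] and [16, 22, 3, 12]
  Split: [44, 25, 40, 34] -> [44, 25] and [40, 34]
    Split: [44, 25] -> [44] and [25]
    Merge: [44] + [25] -> [25, 44]
    Split: [40, 34] -> [40] and [34]
    Merge: [40] + [34] -> [34, 40]
  Merge: [25, 44] + [34, 40] -> [25, 34, 40, 44]
  Split: [16, 22, 3, 12] -> [16, 22] and [3, 12]
    Split: [16, 22] -> [16] and [22]
    Merge: [16] + [22] -> [16, 22]
    Split: [3, 12] -> [3] and [12]
    Merge: [3] + [12] -> [3, 12]
  Merge: [16, 22] + [3, 12] -> [3, 12, 16, 22]
Merge: [25, 34, 40, 44] + [3, 12, 16, 22] -> [3, 12, 16, 22, 25, 34, 40, 44]

Final sorted array: [3, 12, 16, 22, 25, 34, 40, 44]

The merge sort proceeds by recursively splitting the array and merging sorted halves.
After all merges, the sorted array is [3, 12, 16, 22, 25, 34, 40, 44].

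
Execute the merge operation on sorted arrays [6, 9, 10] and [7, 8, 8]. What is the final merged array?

Merging process:

Compare 6 vs 7: take 6 from left. Merged: [6]
Compare 9 vs 7: take 7 from right. Merged: [6, 7]
Compare 9 vs 8: take 8 from right. Merged: [6, 7, 8]
Compare 9 vs 8: take 8 from right. Merged: [6, 7, 8, 8]
Append remaining from left: [9, 10]. Merged: [6, 7, 8, 8, 9, 10]

Final merged array: [6, 7, 8, 8, 9, 10]
Total comparisons: 4

The merged array is [6, 7, 8, 8, 9, 10], requiring 4 comparisons. The merge step runs in O(n) time where n is the total number of elements.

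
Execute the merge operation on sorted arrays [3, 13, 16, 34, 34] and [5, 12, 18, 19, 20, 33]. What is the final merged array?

Merging process:

Compare 3 vs 5: take 3 from left. Merged: [3]
Compare 13 vs 5: take 5 from right. Merged: [3, 5]
Compare 13 vs 12: take 12 from right. Merged: [3, 5, 12]
Compare 13 vs 18: take 13 from left. Merged: [3, 5, 12, 13]
Compare 16 vs 18: take 16 from left. Merged: [3, 5, 12, 13, 16]
Compare 34 vs 18: take 18 from right. Merged: [3, 5, 12, 13, 16, 18]
Compare 34 vs 19: take 19 from right. Merged: [3, 5, 12, 13, 16, 18, 19]
Compare 34 vs 20: take 20 from right. Merged: [3, 5, 12, 13, 16, 18, 19, 20]
Compare 34 vs 33: take 33 from right. Merged: [3, 5, 12, 13, 16, 18, 19, 20, 33]
Append remaining from left: [34, 34]. Merged: [3, 5, 12, 13, 16, 18, 19, 20, 33, 34, 34]

Final merged array: [3, 5, 12, 13, 16, 18, 19, 20, 33, 34, 34]
Total comparisons: 9

The merged array is [3, 5, 12, 13, 16, 18, 19, 20, 33, 34, 34], requiring 9 comparisons. The merge step runs in O(n) time where n is the total number of elements.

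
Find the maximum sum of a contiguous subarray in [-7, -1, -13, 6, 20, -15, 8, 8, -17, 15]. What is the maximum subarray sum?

Using Kadane's algorithm on [-7, -1, -13, 6, 20, -15, 8, 8, -17, 15]:

Scanning through the array:
Position 1 (value -1): max_ending_here = -1, max_so_far = -1
Position 2 (value -13): max_ending_here = -13, max_so_far = -1
Position 3 (value 6): max_ending_here = 6, max_so_far = 6
Position 4 (value 20): max_ending_here = 26, max_so_far = 26
Position 5 (value -15): max_ending_here = 11, max_so_far = 26
Position 6 (value 8): max_ending_here = 19, max_so_far = 26
Position 7 (value 8): max_ending_here = 27, max_so_far = 27
Position 8 (value -17): max_ending_here = 10, max_so_far = 27
Position 9 (value 15): max_ending_here = 25, max_so_far = 27

Maximum subarray: [6, 20, -15, 8, 8]
Maximum sum: 27

The maximum subarray is [6, 20, -15, 8, 8] with sum 27. This subarray runs from index 3 to index 7.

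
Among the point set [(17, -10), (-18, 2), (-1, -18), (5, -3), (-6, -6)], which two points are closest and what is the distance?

Computing all pairwise distances among 5 points:

d((17, -10), (-18, 2)) = 37.0
d((17, -10), (-1, -18)) = 19.6977
d((17, -10), (5, -3)) = 13.8924
d((17, -10), (-6, -6)) = 23.3452
d((-18, 2), (-1, -18)) = 26.2488
d((-18, 2), (5, -3)) = 23.5372
d((-18, 2), (-6, -6)) = 14.4222
d((-1, -18), (5, -3)) = 16.1555
d((-1, -18), (-6, -6)) = 13.0
d((5, -3), (-6, -6)) = 11.4018 <-- minimum

Closest pair: (5, -3) and (-6, -6) with distance 11.4018

The closest pair is (5, -3) and (-6, -6) with Euclidean distance 11.4018. For 5 points, brute-force pairwise comparison is shown above. For large n, the divide-and-conquer algorithm (sort by x, recurse on halves, check the dividing strip) achieves O(n log n).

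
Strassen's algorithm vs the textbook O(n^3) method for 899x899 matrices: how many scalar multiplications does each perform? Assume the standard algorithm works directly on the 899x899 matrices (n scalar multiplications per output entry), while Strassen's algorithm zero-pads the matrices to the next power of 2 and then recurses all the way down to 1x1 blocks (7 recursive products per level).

Matrix multiplication for 899x899 matrices:

Strassen's algorithm requires power-of-2 dimensions. Pad 899x899 to 1024x1024 (next power of 2).

Standard algorithm: 899^3 = 726572699 multiplications
Strassen's algorithm: 7^(log2(1024)) = 7^10 = 282475249 multiplications
Savings: 726572699 - 282475249 = 444097450 multiplications

Standard: 726572699 multiplications (899^3). Strassen: 282475249 multiplications (7^10, after padding to 1024x1024). Strassen reduces 8 recursive multiplications to 7 at each level.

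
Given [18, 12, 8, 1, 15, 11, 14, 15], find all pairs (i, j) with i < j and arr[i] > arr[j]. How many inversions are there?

Finding inversions in [18, 12, 8, 1, 15, 11, 14, 15]:

(0, 1): arr[0]=18 > arr[1]=12
(0, 2): arr[0]=18 > arr[2]=8
(0, 3): arr[0]=18 > arr[3]=1
(0, 4): arr[0]=18 > arr[4]=15
(0, 5): arr[0]=18 > arr[5]=11
(0, 6): arr[0]=18 > arr[6]=14
(0, 7): arr[0]=18 > arr[7]=15
(1, 2): arr[1]=12 > arr[2]=8
(1, 3): arr[1]=12 > arr[3]=1
(1, 5): arr[1]=12 > arr[5]=11
(2, 3): arr[2]=8 > arr[3]=1
(4, 5): arr[4]=15 > arr[5]=11
(4, 6): arr[4]=15 > arr[6]=14

Total inversions: 13

The array has 13 inversion(s): (0,1), (0,2), (0,3), (0,4), (0,5), (0,6), (0,7), (1,2), (1,3), (1,5), (2,3), (4,5), (4,6). Each pair (i,j) satisfies i < j and arr[i] > arr[j].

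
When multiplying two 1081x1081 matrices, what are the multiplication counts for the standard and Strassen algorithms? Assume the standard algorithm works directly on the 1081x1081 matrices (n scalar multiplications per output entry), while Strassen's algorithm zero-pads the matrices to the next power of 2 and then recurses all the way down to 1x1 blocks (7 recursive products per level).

Matrix multiplication for 1081x1081 matrices:

Strassen's algorithm requires power-of-2 dimensions. Pad 1081x1081 to 2048x2048 (next power of 2).

Standard algorithm: 1081^3 = 1263214441 multiplications
Strassen's algorithm: 7^(log2(2048)) = 7^11 = 1977326743 multiplications
Difference: 1263214441 - 1977326743 = -714112302 (Strassen uses MORE here due to padding overhead — for small or just-over-power-of-2 n, padding can outweigh the per-level savings)

Standard: 1263214441 multiplications (1081^3). Strassen: 1977326743 multiplications (7^11, after padding to 2048x2048). Strassen reduces 8 recursive multiplications to 7 at each level.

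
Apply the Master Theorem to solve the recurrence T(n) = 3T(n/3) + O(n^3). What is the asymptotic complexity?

Master Theorem for T(n) = 3T(n/3) + O(n^3):

a = 3, b = 3, c = 3
log_b(a) = log_3(3) = 1.0000

Case 3: c = 3 > log_3(3) = 1.0000
T(n) = O(n^3) = O(n^3)

For T(n) = 3T(n/3) + O(n^3): log_3(3) = 1.0000. This is Case 3 of the Master Theorem (c > log_b(a), work dominated by root), giving O(n^3).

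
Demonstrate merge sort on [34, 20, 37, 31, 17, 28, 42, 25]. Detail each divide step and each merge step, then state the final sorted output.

Merge sort trace:

Split: [34, 20, 37, 31, 17, 28, 42, 25] -> [34, 20, 37, 31] and [17, 28, 42, 25]
  Split: [34, 20, 37, 31] -> [34, 20] and [37, 31]
    Split: [34, 20] -> [34] and [20]
    Merge: [34] + [20] -> [20, 34]
    Split: [37, 31] -> [37] and [31]
    Merge: [37] + [31] -> [31, 37]
  Merge: [20, 34] + [31, 37] -> [20, 31, 34, 37]
  Split: [17, 28, 42, 25] -> [17, 28] and [42, 25]
    Split: [17, 28] -> [17] and [28]
    Merge: [17] + [28] -> [17, 28]
    Split: [42, 25] -> [42] and [25]
    Merge: [42] + [25] -> [25, 42]
  Merge: [17, 28] + [25, 42] -> [17, 25, 28, 42]
Merge: [20, 31, 34, 37] + [17, 25, 28, 42] -> [17, 20, 25, 28, 31, 34, 37, 42]

Final sorted array: [17, 20, 25, 28, 31, 34, 37, 42]

The merge sort proceeds by recursively splitting the array and merging sorted halves.
After all merges, the sorted array is [17, 20, 25, 28, 31, 34, 37, 42].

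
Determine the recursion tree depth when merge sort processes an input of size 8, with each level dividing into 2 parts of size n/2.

For divide and conquer with division factor 2:

Problem sizes at each level:
Level 0: 8
Level 1: 4
Level 2: 2
Level 3: 1

The root is level 0 and the size-1 base case is level 3 (the tree spans levels 0 through 3, i.e. 4 levels counting the root), so the depth is the number of divisions: log_2(8) = 3

The recursion tree depth is log_2(8) = 3. At each level, the problem size is divided by 2, so it takes 3 divisions to reduce to a base case of size 1. The algorithm makes 2 recursive calls at each level.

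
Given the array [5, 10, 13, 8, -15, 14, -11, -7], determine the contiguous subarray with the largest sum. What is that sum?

Using Kadane's algorithm on [5, 10, 13, 8, -15, 14, -11, -7]:

Scanning through the array:
Position 1 (value 10): max_ending_here = 15, max_so_far = 15
Position 2 (value 13): max_ending_here = 28, max_so_far = 28
Position 3 (value 8): max_ending_here = 36, max_so_far = 36
Position 4 (value -15): max_ending_here = 21, max_so_far = 36
Position 5 (value 14): max_ending_here = 35, max_so_far = 36
Position 6 (value -11): max_ending_here = 24, max_so_far = 36
Position 7 (value -7): max_ending_here = 17, max_so_far = 36

Maximum subarray: [5, 10, 13, 8]
Maximum sum: 36

The maximum subarray is [5, 10, 13, 8] with sum 36. This subarray runs from index 0 to index 3.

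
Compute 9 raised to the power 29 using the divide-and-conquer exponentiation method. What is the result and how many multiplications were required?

Computing 9^29 by squaring (build up from 9^1; each line after the first costs one multiplication):

9^1 = 9
9^2 = (9^1)^2 = 9^2 = 81
9^3 = 9 * 9^2 = 9 * 81 = 729
9^6 = (9^3)^2 = 729^2 = 531441
9^7 = 9 * 9^6 = 9 * 531441 = 4782969
9^14 = (9^7)^2 = 4782969^2 = 22876792454961
9^28 = (9^14)^2 = 22876792454961^2 = 523347633027360537213511521
9^29 = 9 * 9^28 = 9 * 523347633027360537213511521 = 4710128697246244834921603689

Result: 4710128697246244834921603689
Multiplications needed: 7 (7 lines after 9^1)

9^29 = 4710128697246244834921603689. Using exponentiation by squaring, this requires 7 multiplications. The key idea: if the exponent is even, square the half-power; if odd, multiply by the base once.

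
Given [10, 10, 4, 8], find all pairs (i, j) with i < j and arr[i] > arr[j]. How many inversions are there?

Finding inversions in [10, 10, 4, 8]:

(0, 2): arr[0]=10 > arr[2]=4
(0, 3): arr[0]=10 > arr[3]=8
(1, 2): arr[1]=10 > arr[2]=4
(1, 3): arr[1]=10 > arr[3]=8

Total inversions: 4

The array has 4 inversion(s): (0,2), (0,3), (1,2), (1,3). Each pair (i,j) satisfies i < j and arr[i] > arr[j].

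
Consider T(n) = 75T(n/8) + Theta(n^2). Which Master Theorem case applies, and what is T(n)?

Master Theorem for T(n) = 75T(n/8) + O(n^2):

a = 75, b = 8, c = 2
log_b(a) = log_8(75) = 2.0763

Case 1: c = 2 < log_8(75) = 2.0763
T(n) = O(n^(log_8 75))

For T(n) = 75T(n/8) + O(n^2): log_8(75) = 2.0763. This is Case 1 of the Master Theorem (c < log_b(a), work dominated by leaves), giving O(n^(log_8 75)).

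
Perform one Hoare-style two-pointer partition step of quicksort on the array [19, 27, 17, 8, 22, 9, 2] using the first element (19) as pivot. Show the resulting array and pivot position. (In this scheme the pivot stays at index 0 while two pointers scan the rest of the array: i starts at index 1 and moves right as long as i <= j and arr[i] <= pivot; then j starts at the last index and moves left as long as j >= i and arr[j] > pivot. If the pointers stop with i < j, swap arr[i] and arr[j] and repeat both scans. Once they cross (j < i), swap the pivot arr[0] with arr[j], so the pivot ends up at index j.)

Hoare-style two-pointer partition with pivot = 19:

Initial array: [19, 27, 17, 8, 22, 9, 2]

Pointers start at i = 1, j = 6.
i stops at index 1 (arr[1]=27 > 19), j stops at index 6 (arr[6]=2 <= 19): swap arr[1] and arr[6], array becomes [19, 2, 17, 8, 22, 9, 27]
i stops at index 4 (arr[4]=22 > 19), j stops at index 5 (arr[5]=9 <= 19): swap arr[4] and arr[5], array becomes [19, 2, 17, 8, 9, 22, 27]
i ends at 5, j ends at 4: the pointers have crossed (j < i), so scanning stops.

Swap pivot arr[0] with arr[4] to place pivot at position 4: [9, 2, 17, 8, 19, 22, 27]
Pivot position: 4

After partitioning with pivot 19, the array becomes [9, 2, 17, 8, 19, 22, 27]. The pivot is placed at index 4. All elements to the left of the pivot are <= 19, and all elements to the right are > 19.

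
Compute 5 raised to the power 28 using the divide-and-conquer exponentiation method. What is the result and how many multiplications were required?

Computing 5^28 by squaring (build up from 5^1; each line after the first costs one multiplication):

5^1 = 5
5^2 = (5^1)^2 = 5^2 = 25
5^3 = 5 * 5^2 = 5 * 25 = 125
5^6 = (5^3)^2 = 125^2 = 15625
5^7 = 5 * 5^6 = 5 * 15625 = 78125
5^14 = (5^7)^2 = 78125^2 = 6103515625
5^28 = (5^14)^2 = 6103515625^2 = 37252902984619140625

Result: 37252902984619140625
Multiplications needed: 6 (6 lines after 5^1)

5^28 = 37252902984619140625. Using exponentiation by squaring, this requires 6 multiplications. The key idea: if the exponent is even, square the half-power; if odd, multiply by the base once.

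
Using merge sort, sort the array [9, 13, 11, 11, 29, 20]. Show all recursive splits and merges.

Merge sort trace:

Split: [9, 13, 11, 11, 29, 20] -> [9, 13, 11] and [11, 29, 20]
  Split: [9, 13, 11] -> [9] and [13, 11]
    Split: [13, 11] -> [13] and [11]
    Merge: [13] + [11] -> [11, 13]
  Merge: [9] + [11, 13] -> [9, 11, 13]
  Split: [11, 29, 20] -> [11] and [29, 20]
    Split: [29, 20] -> [29] and [20]
    Merge: [29] + [20] -> [20, 29]
  Merge: [11] + [20, 29] -> [11, 20, 29]
Merge: [9, 11, 13] + [11, 20, 29] -> [9, 11, 11, 13, 20, 29]

Final sorted array: [9, 11, 11, 13, 20, 29]

The merge sort proceeds by recursively splitting the array and merging sorted halves.
After all merges, the sorted array is [9, 11, 11, 13, 20, 29].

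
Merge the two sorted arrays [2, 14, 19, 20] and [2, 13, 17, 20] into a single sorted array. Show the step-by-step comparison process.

Merging process:

Compare 2 vs 2: take 2 from left. Merged: [2]
Compare 14 vs 2: take 2 from right. Merged: [2, 2]
Compare 14 vs 13: take 13 from right. Merged: [2, 2, 13]
Compare 14 vs 17: take 14 from left. Merged: [2, 2, 13, 14]
Compare 19 vs 17: take 17 from right. Merged: [2, 2, 13, 14, 17]
Compare 19 vs 20: take 19 from left. Merged: [2, 2, 13, 14, 17, 19]
Compare 20 vs 20: take 20 from left. Merged: [2, 2, 13, 14, 17, 19, 20]
Append remaining from right: [20]. Merged: [2, 2, 13, 14, 17, 19, 20, 20]

Final merged array: [2, 2, 13, 14, 17, 19, 20, 20]
Total comparisons: 7

The merged array is [2, 2, 13, 14, 17, 19, 20, 20], requiring 7 comparisons. The merge step runs in O(n) time where n is the total number of elements.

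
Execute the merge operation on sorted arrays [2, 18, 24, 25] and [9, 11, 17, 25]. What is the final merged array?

Merging process:

Compare 2 vs 9: take 2 from left. Merged: [2]
Compare 18 vs 9: take 9 from right. Merged: [2, 9]
Compare 18 vs 11: take 11 from right. Merged: [2, 9, 11]
Compare 18 vs 17: take 17 from right. Merged: [2, 9, 11, 17]
Compare 18 vs 25: take 18 from left. Merged: [2, 9, 11, 17, 18]
Compare 24 vs 25: take 24 from left. Merged: [2, 9, 11, 17, 18, 24]
Compare 25 vs 25: take 25 from left. Merged: [2, 9, 11, 17, 18, 24, 25]
Append remaining from right: [25]. Merged: [2, 9, 11, 17, 18, 24, 25, 25]

Final merged array: [2, 9, 11, 17, 18, 24, 25, 25]
Total comparisons: 7

The merged array is [2, 9, 11, 17, 18, 24, 25, 25], requiring 7 comparisons. The merge step runs in O(n) time where n is the total number of elements.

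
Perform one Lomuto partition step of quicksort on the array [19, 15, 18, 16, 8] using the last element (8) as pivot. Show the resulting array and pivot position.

Lomuto partition with pivot = 8:

Initial array: [19, 15, 18, 16, 8]

arr[0]=19 > 8: no swap
arr[1]=15 > 8: no swap
arr[2]=18 > 8: no swap
arr[3]=16 > 8: no swap

Place pivot at position 0: [8, 15, 18, 16, 19]
Pivot position: 0

After partitioning with pivot 8, the array becomes [8, 15, 18, 16, 19]. The pivot is placed at index 0. All elements to the left of the pivot are <= 8, and all elements to the right are > 8.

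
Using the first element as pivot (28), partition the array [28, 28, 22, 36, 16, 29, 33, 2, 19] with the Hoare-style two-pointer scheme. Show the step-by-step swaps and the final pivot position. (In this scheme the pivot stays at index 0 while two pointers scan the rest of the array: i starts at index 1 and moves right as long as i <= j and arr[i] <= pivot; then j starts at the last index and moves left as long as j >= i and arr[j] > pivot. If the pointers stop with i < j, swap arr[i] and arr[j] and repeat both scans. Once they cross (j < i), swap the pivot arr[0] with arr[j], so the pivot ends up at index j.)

Hoare-style two-pointer partition with pivot = 28:

Initial array: [28, 28, 22, 36, 16, 29, 33, 2, 19]

Pointers start at i = 1, j = 8.
i stops at index 3 (arr[3]=36 > 28), j stops at index 8 (arr[8]=19 <= 28): swap arr[3] and arr[8], array becomes [28, 28, 22, 19, 16, 29, 33, 2, 36]
i stops at index 5 (arr[5]=29 > 28), j stops at index 7 (arr[7]=2 <= 28): swap arr[5] and arr[7], array becomes [28, 28, 22, 19, 16, 2, 33, 29, 36]
i ends at 6, j ends at 5: the pointers have crossed (j < i), so scanning stops.

Swap pivot arr[0] with arr[5] to place pivot at position 5: [2, 28, 22, 19, 16, 28, 33, 29, 36]
Pivot position: 5

After partitioning with pivot 28, the array becomes [2, 28, 22, 19, 16, 28, 33, 29, 36]. The pivot is placed at index 5. All elements to the left of the pivot are <= 28, and all elements to the right are > 28.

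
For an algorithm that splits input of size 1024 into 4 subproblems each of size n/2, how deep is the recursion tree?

For divide and conquer with division factor 2:

Problem sizes at each level:
Level 0: 1024
Level 1: 512
Level 2: 256
Level 3: 128
Level 4: 64
Level 5: 32
Level 6: 16
Level 7: 8
Level 8: 4
Level 9: 2
Level 10: 1

The root is level 0 and the size-1 base case is level 10 (the tree spans levels 0 through 10, i.e. 11 levels counting the root), so the depth is the number of divisions: log_2(1024) = 10

The recursion tree depth is log_2(1024) = 10. At each level, the problem size is divided by 2, so it takes 10 divisions to reduce to a base case of size 1. The algorithm makes 4 recursive calls at each level.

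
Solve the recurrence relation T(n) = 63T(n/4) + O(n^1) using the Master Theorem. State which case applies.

Master Theorem for T(n) = 63T(n/4) + O(n^1):

a = 63, b = 4, c = 1
log_b(a) = log_4(63) = 2.9886

Case 1: c = 1 < log_4(63) = 2.9886
T(n) = O(n^(log_4 63))

For T(n) = 63T(n/4) + O(n^1): log_4(63) = 2.9886. This is Case 1 of the Master Theorem (c < log_b(a), work dominated by leaves), giving O(n^(log_4 63)).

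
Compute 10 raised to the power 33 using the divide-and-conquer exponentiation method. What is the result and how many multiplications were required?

Computing 10^33 by squaring (build up from 10^1; each line after the first costs one multiplication):

10^1 = 10
10^2 = (10^1)^2 = 10^2 = 100
10^4 = (10^2)^2 = 100^2 = 10000
10^8 = (10^4)^2 = 10000^2 = 100000000
10^16 = (10^8)^2 = 100000000^2 = 10000000000000000
10^32 = (10^16)^2 = 10000000000000000^2 = 100000000000000000000000000000000
10^33 = 10 * 10^32 = 10 * 100000000000000000000000000000000 = 1000000000000000000000000000000000

Result: 1000000000000000000000000000000000
Multiplications needed: 6 (6 lines after 10^1)

10^33 = 1000000000000000000000000000000000. Using exponentiation by squaring, this requires 6 multiplications. The key idea: if the exponent is even, square the half-power; if odd, multiply by the base once.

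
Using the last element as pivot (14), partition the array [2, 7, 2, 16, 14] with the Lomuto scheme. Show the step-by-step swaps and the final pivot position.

Lomuto partition with pivot = 14:

Initial array: [2, 7, 2, 16, 14]

arr[0]=2 <= 14: swap with position 0, array becomes [2, 7, 2, 16, 14]
arr[1]=7 <= 14: swap with position 1, array becomes [2, 7, 2, 16, 14]
arr[2]=2 <= 14: swap with position 2, array becomes [2, 7, 2, 16, 14]
arr[3]=16 > 14: no swap

Place pivot at position 3: [2, 7, 2, 14, 16]
Pivot position: 3

After partitioning with pivot 14, the array becomes [2, 7, 2, 14, 16]. The pivot is placed at index 3. All elements to the left of the pivot are <= 14, and all elements to the right are > 14.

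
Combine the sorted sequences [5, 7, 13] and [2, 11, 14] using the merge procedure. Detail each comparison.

Merging process:

Compare 5 vs 2: take 2 from right. Merged: [2]
Compare 5 vs 11: take 5 from left. Merged: [2, 5]
Compare 7 vs 11: take 7 from left. Merged: [2, 5, 7]
Compare 13 vs 11: take 11 from right. Merged: [2, 5, 7, 11]
Compare 13 vs 14: take 13 from left. Merged: [2, 5, 7, 11, 13]
Append remaining from right: [14]. Merged: [2, 5, 7, 11, 13, 14]

Final merged array: [2, 5, 7, 11, 13, 14]
Total comparisons: 5

The merged array is [2, 5, 7, 11, 13, 14], requiring 5 comparisons. The merge step runs in O(n) time where n is the total number of elements.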